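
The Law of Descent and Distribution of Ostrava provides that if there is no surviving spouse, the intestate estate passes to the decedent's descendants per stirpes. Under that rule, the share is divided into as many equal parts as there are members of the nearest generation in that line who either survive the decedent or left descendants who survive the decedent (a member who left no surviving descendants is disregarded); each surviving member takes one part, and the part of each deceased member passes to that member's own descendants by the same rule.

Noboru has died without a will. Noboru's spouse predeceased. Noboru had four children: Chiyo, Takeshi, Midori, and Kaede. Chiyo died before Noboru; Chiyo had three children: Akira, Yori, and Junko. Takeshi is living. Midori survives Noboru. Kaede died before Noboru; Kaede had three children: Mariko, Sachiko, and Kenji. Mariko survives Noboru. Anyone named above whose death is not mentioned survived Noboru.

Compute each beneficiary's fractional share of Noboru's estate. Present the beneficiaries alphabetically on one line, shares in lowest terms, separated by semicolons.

Akira 1/12; Junko 1/12; Kenji 1/12; Mariko 1/12; Midori 1/4; Sachiko 1/12; Takeshi 1/4; Yori 1/12

There is no surviving spouse, so the entire estate passes to Noboru's descendants per stirpes.
The estate is divided into 4 equal shares of 1/4 among Chiyo, Takeshi, Midori, Kaede.
Chiyo predeceased; the 1/4 allotted to Chiyo's branch passes to Chiyo's issue by representation.
The 1/4 is divided into 3 equal shares of 1/12 among Akira, Yori, Junko.
Akira is living and takes 1/12.
Yori is living and takes 1/12.
Junko is living and takes 1/12.
Takeshi is living and takes 1/4.
Midori is living and takes 1/4.
Kaede predeceased; the 1/4 allotted to Kaede's branch passes to Kaede's issue by representation.
The 1/4 is divided into 3 equal shares of 1/12 among Mariko, Sachiko, Kenji.
Mariko is living and takes 1/12.
Sachiko is living and takes 1/12.
Kenji is living and takes 1/12.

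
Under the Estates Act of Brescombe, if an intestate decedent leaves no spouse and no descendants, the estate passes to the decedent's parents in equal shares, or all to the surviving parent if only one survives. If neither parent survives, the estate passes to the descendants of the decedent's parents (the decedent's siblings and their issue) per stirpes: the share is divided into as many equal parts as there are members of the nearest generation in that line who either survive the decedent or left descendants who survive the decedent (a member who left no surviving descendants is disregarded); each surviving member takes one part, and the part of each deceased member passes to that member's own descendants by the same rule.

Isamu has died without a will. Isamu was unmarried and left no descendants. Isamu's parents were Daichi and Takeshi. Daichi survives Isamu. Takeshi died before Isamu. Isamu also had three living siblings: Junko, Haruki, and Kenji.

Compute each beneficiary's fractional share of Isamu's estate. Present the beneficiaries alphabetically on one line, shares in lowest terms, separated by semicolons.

Only one parent, Daichi, survives, so Daichi takes the entire estate. The siblings take nothing because a surviving parent has priority.

Daichi 1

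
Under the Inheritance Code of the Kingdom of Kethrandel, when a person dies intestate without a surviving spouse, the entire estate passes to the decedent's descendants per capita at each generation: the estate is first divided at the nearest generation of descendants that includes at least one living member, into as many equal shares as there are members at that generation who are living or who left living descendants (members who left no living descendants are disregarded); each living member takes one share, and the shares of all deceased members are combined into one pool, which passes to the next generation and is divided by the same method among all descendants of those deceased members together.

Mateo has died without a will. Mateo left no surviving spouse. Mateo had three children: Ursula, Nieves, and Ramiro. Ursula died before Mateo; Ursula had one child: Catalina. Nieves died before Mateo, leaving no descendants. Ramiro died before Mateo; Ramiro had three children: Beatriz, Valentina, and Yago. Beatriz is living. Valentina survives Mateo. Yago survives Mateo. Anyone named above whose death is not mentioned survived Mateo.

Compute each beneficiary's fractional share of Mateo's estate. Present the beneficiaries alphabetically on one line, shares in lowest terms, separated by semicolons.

Beatriz 1/4; Catalina 1/4; Valentina 1/4; Yago 1/4

There is no surviving spouse, so the entire estate passes to Mateo's descendants per capita at each generation.
No one at generation 1 (Ursula, Ramiro) is living; moving to the next generation.
At generation 2 (Catalina, Beatriz, Valentina, Yago) there are 4 shares of (1)/4 = 1/4 each.
Living: Catalina, Beatriz, Valentina, and Yago — each takes 1/4.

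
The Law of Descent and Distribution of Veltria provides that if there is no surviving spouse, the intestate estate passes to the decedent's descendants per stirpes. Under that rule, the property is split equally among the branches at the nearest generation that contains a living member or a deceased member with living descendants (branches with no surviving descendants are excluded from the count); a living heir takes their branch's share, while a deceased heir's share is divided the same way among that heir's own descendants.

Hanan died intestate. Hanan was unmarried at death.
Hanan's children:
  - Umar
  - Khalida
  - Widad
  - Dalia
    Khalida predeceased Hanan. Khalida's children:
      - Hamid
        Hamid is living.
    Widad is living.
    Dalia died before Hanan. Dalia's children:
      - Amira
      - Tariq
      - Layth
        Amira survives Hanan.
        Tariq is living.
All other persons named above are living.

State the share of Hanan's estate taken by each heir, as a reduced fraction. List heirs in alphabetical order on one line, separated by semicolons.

There is no surviving spouse, so the entire estate passes to Hanan's descendants per stirpes.
The estate is divided into 4 equal shares of 1/4 among Umar, Khalida, Widad, Dalia.
Umar is living and takes 1/4.
Khalida predeceased; the 1/4 allotted to Khalida's branch passes to Khalida's issue by representation.
Hamid is the sole taker at this level and receives the full 1/4.
Widad is living and takes 1/4.
Dalia predeceased; the 1/4 allotted to Dalia's branch passes to Dalia's issue by representation.
The 1/4 is divided into 3 equal shares of 1/12 among Amira, Tariq, Layth.
Amira is living and takes 1/12.
Tariq is living and takes 1/12.
Layth is living and takes 1/12.

Amira 1/12; Hamid 1/4; Layth 1/12; Tariq 1/12; Umar 1/4; Widad 1/4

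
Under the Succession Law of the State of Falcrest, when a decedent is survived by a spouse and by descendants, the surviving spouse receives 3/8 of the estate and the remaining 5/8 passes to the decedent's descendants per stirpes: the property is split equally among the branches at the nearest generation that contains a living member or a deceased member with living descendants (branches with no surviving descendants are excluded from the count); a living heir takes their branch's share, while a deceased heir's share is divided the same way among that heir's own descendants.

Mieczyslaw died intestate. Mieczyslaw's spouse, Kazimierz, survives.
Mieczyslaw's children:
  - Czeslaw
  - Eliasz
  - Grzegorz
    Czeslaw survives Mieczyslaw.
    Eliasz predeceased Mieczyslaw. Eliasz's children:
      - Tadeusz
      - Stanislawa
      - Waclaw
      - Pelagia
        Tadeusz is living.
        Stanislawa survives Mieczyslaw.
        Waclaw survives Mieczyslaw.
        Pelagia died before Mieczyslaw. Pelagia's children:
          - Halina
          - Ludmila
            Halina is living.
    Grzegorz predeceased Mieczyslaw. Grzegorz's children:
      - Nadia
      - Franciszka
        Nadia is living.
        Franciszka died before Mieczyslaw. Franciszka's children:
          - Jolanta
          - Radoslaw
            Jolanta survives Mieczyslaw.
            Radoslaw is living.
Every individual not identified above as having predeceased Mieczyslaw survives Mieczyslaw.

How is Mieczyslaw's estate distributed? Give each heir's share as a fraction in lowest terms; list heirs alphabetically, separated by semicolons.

Kazimierz, as surviving spouse, takes 3/8.
The remaining 5/8 passes to Mieczyslaw's descendants per stirpes.
The 5/8 is divided into 3 equal shares of 5/24 among Czeslaw, Eliasz, Grzegorz.
Czeslaw is living and takes 5/24.
Eliasz predeceased; the 5/24 allotted to Eliasz's branch passes to Eliasz's issue by representation.
The 5/24 is divided into 4 equal shares of 5/96 among Tadeusz, Stanislawa, Waclaw, Pelagia.
Tadeusz is living and takes 5/96.
Stanislawa is living and takes 5/96.
Waclaw is living and takes 5/96.
Pelagia predeceased; the 5/96 allotted to Pelagia's branch passes to Pelagia's issue by representation.
The 5/96 is divided into 2 equal shares of 5/192 among Halina, Ludmila.
Halina is living and takes 5/192.
Ludmila is living and takes 5/192.
Grzegorz predeceased; the 5/24 allotted to Grzegorz's branch passes to Grzegorz's issue by representation.
The 5/24 is divided into 2 equal shares of 5/48 among Nadia, Franciszka.
Nadia is living and takes 5/48.
Franciszka predeceased; the 5/48 allotted to Franciszka's branch passes to Franciszka's issue by representation.
The 5/48 is divided into 2 equal shares of 5/96 among Jolanta, Radoslaw.
Jolanta is living and takes 5/96.
Radoslaw is living and takes 5/96.

Czeslaw 5/24; Halina 5/192; Jolanta 5/96; Kazimierz 3/8; Ludmila 5/192; Nadia 5/48; Radoslaw 5/96; Stanislawa 5/96; Tadeusz 5/96; Waclaw 5/96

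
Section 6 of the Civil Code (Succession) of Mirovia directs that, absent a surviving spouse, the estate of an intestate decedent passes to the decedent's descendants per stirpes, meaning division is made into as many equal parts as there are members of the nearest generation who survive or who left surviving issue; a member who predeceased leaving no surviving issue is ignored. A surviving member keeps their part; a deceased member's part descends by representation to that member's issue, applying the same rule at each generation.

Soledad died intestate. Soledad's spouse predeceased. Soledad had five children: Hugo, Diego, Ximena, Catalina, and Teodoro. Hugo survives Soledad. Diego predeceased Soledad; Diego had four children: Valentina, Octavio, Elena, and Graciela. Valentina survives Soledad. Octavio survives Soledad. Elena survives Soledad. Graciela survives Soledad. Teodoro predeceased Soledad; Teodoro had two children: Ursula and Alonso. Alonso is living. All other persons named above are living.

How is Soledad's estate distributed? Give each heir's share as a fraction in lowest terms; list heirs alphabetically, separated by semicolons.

Alonso 1/10; Catalina 1/5; Elena 1/20; Graciela 1/20; Hugo 1/5; Octavio 1/20; Ursula 1/10; Valentina 1/20; Ximena 1/5

There is no surviving spouse, so the entire estate passes to Soledad's descendants per stirpes.
The estate is divided into 5 equal shares of 1/5 among Hugo, Diego, Ximena, Catalina, Teodoro.
Hugo is living and takes 1/5.
Diego predeceased; the 1/5 allotted to Diego's branch passes to Diego's issue by representation.
The 1/5 is divided into 4 equal shares of 1/20 among Valentina, Octavio, Elena, Graciela.
Valentina is living and takes 1/20.
Octavio is living and takes 1/20.
Elena is living and takes 1/20.
Graciela is living and takes 1/20.
Ximena is living and takes 1/5.
Catalina is living and takes 1/5.
Teodoro predeceased; the 1/5 allotted to Teodoro's branch passes to Teodoro's issue by representation.
The 1/5 is divided into 2 equal shares of 1/10 among Ursula, Alonso.
Ursula is living and takes 1/10.
Alonso is living and takes 1/10.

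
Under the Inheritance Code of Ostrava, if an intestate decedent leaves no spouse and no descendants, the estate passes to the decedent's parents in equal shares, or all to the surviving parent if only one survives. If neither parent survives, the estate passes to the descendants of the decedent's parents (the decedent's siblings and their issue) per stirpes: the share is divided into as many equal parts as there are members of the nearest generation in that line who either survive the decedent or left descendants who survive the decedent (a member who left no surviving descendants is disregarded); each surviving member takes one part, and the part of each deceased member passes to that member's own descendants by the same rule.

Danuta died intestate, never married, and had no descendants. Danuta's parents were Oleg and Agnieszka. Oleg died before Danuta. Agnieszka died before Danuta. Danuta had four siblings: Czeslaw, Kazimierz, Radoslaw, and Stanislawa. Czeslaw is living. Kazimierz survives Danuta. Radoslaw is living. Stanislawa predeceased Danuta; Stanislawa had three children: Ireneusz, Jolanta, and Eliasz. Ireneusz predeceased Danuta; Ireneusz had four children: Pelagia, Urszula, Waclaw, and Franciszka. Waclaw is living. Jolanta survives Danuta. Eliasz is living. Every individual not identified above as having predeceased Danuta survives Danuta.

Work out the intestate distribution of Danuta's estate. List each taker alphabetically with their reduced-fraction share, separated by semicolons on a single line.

Neither parent survives and there are no descendants, so the estate passes to Danuta's siblings and their issue per stirpes.
The estate is divided into 4 equal shares of 1/4 among Czeslaw, Kazimierz, Radoslaw, Stanislawa.
Czeslaw is living and takes 1/4.
Kazimierz is living and takes 1/4.
Radoslaw is living and takes 1/4.
Stanislawa predeceased; the 1/4 allotted to Stanislawa's branch passes to Stanislawa's issue by representation.
The 1/4 is divided into 3 equal shares of 1/12 among Ireneusz, Jolanta, Eliasz.
Ireneusz predeceased; the 1/12 allotted to Ireneusz's branch passes to Ireneusz's issue by representation.
The 1/12 is divided into 4 equal shares of 1/48 among Pelagia, Urszula, Waclaw, Franciszka.
Pelagia is living and takes 1/48.
Urszula is living and takes 1/48.
Waclaw is living and takes 1/48.
Franciszka is living and takes 1/48.
Jolanta is living and takes 1/12.
Eliasz is living and takes 1/12.

Czeslaw 1/4; Eliasz 1/12; Franciszka 1/48; Jolanta 1/12; Kazimierz 1/4; Pelagia 1/48; Radoslaw 1/4; Urszula 1/48; Waclaw 1/48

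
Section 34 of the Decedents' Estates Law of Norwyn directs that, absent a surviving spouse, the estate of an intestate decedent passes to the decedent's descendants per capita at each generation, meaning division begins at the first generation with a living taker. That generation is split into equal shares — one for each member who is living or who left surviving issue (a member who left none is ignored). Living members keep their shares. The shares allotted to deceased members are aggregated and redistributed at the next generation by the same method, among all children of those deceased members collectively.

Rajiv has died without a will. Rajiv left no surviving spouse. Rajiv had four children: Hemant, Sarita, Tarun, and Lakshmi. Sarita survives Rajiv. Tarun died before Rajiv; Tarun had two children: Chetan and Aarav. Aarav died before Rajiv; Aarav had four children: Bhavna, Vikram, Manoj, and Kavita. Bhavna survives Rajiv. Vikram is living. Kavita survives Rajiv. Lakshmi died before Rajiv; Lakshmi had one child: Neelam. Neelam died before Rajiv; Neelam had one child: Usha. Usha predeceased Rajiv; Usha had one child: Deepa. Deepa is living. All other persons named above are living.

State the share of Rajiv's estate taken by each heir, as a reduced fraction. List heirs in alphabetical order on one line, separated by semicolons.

Bhavna 1/15; Chetan 1/6; Deepa 1/15; Hemant 1/4; Kavita 1/15; Manoj 1/15; Sarita 1/4; Vikram 1/15

There is no surviving spouse, so the entire estate passes to Rajiv's descendants per capita at each generation.
At generation 1 (Hemant, Sarita, Tarun, Lakshmi) there are 4 shares of (1)/4 = 1/4 each.
Living: Hemant and Sarita — each takes 1/4.
Deceased: Tarun and Lakshmi. Their combined 1/2 is pooled and carried to generation 2.
At generation 2 (Chetan, Aarav, Neelam) there are 3 shares of (1/2)/3 = 1/6 each.
Living: Chetan — each takes 1/6.
Deceased: Aarav and Neelam. Their combined 1/3 is pooled and carried to generation 3.
At generation 3 (Bhavna, Vikram, Manoj, Kavita, Usha) there are 5 shares of (1/3)/5 = 1/15 each.
Living: Bhavna, Vikram, Manoj, and Kavita — each takes 1/15.
Deceased: Usha. That 1/15 share is carried to generation 4.
At generation 4 (Deepa) there are 1 shares of (1/15)/1 = 1/15 each.
Living: Deepa — each takes 1/15.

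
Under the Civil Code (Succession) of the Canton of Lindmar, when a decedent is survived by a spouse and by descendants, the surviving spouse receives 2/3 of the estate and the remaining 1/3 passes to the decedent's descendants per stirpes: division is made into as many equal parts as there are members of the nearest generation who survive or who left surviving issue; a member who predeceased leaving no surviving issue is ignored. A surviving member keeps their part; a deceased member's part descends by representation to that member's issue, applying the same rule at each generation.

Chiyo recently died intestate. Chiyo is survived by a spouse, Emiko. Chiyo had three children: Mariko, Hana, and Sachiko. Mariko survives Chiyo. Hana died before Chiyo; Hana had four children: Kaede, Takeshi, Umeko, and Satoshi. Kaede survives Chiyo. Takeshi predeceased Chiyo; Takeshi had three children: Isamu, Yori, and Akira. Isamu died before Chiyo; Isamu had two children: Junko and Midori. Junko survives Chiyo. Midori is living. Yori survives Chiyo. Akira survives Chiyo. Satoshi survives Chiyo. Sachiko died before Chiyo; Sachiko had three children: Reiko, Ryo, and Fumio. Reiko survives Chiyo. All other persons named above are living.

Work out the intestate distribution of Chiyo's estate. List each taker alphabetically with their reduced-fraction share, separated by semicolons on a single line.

Akira 1/108; Emiko 2/3; Fumio 1/27; Junko 1/216; Kaede 1/36; Mariko 1/9; Midori 1/216; Reiko 1/27; Ryo 1/27; Satoshi 1/36; Umeko 1/36; Yori 1/108

Emiko, as surviving spouse, takes 2/3.
The remaining 1/3 passes to Chiyo's descendants per stirpes.
The 1/3 is divided into 3 equal shares of 1/9 among Mariko, Hana, Sachiko.
Mariko is living and takes 1/9.
Hana predeceased; the 1/9 allotted to Hana's branch passes to Hana's issue by representation.
The 1/9 is divided into 4 equal shares of 1/36 among Kaede, Takeshi, Umeko, Satoshi.
Kaede is living and takes 1/36.
Takeshi predeceased; the 1/36 allotted to Takeshi's branch passes to Takeshi's issue by representation.
The 1/36 is divided into 3 equal shares of 1/108 among Isamu, Yori, Akira.
Isamu predeceased; the 1/108 allotted to Isamu's branch passes to Isamu's issue by representation.
The 1/108 is divided into 2 equal shares of 1/216 among Junko, Midori.
Junko is living and takes 1/216.
Midori is living and takes 1/216.
Yori is living and takes 1/108.
Akira is living and takes 1/108.
Umeko is living and takes 1/36.
Satoshi is living and takes 1/36.
Sachiko predeceased; the 1/9 allotted to Sachiko's branch passes to Sachiko's issue by representation.
The 1/9 is divided into 3 equal shares of 1/27 among Reiko, Ryo, Fumio.
Reiko is living and takes 1/27.
Ryo is living and takes 1/27.
Fumio is living and takes 1/27.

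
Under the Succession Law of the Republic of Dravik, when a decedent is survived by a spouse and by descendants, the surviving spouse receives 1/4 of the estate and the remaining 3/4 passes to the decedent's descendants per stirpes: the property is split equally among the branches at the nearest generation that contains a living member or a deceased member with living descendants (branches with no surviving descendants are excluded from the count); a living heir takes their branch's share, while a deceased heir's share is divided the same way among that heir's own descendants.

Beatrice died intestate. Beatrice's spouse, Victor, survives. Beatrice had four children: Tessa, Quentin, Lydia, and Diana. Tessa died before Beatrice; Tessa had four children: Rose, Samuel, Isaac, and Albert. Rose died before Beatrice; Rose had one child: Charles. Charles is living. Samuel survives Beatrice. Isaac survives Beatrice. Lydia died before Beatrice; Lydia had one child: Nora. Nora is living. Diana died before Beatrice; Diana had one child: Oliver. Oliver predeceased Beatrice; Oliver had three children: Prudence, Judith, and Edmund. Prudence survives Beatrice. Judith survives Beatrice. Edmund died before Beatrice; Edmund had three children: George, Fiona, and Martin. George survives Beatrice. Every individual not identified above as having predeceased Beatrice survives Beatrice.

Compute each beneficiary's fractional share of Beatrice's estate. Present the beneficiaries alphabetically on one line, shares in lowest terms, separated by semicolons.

Albert 3/64; Charles 3/64; Fiona 1/48; George 1/48; Isaac 3/64; Judith 1/16; Martin 1/48; Nora 3/16; Prudence 1/16; Quentin 3/16; Samuel 3/64; Victor 1/4

Victor, as surviving spouse, takes 1/4.
The remaining 3/4 passes to Beatrice's descendants per stirpes.
The 3/4 is divided into 4 equal shares of 3/16 among Tessa, Quentin, Lydia, Diana.
Tessa predeceased; the 3/16 allotted to Tessa's branch passes to Tessa's issue by representation.
The 3/16 is divided into 4 equal shares of 3/64 among Rose, Samuel, Isaac, Albert.
Rose predeceased; the 3/64 allotted to Rose's branch passes to Rose's issue by representation.
Charles is the sole taker at this level and receives the full 3/64.
Samuel is living and takes 3/64.
Isaac is living and takes 3/64.
Albert is living and takes 3/64.
Quentin is living and takes 3/16.
Lydia predeceased; the 3/16 allotted to Lydia's branch passes to Lydia's issue by representation.
Nora is the sole taker at this level and receives the full 3/16.
Diana predeceased; the 3/16 allotted to Diana's branch passes to Diana's issue by representation.
Oliver's line is the sole branch at this level, so the full 3/16 passes to Oliver's issue by representation.
The 3/16 is divided into 3 equal shares of 1/16 among Prudence, Judith, Edmund.
Prudence is living and takes 1/16.
Judith is living and takes 1/16.
Edmund predeceased; the 1/16 allotted to Edmund's branch passes to Edmund's issue by representation.
The 1/16 is divided into 3 equal shares of 1/48 among George, Fiona, Martin.
George is living and takes 1/48.
Fiona is living and takes 1/48.
Martin is living and takes 1/48.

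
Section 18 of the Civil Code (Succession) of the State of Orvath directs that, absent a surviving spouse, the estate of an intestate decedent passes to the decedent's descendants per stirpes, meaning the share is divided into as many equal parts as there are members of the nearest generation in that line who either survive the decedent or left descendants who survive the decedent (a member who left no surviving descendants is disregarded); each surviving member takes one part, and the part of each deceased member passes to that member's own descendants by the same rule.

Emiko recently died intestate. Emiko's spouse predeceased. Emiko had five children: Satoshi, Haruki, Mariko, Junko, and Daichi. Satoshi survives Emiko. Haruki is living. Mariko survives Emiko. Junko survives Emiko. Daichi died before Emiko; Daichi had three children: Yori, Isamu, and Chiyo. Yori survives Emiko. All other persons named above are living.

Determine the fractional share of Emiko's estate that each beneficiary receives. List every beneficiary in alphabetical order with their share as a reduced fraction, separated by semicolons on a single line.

Chiyo 1/15; Haruki 1/5; Isamu 1/15; Junko 1/5; Mariko 1/5; Satoshi 1/5; Yori 1/15

There is no surviving spouse, so the entire estate passes to Emiko's descendants per stirpes.
The estate is divided into 5 equal shares of 1/5 among Satoshi, Haruki, Mariko, Junko, Daichi.
Satoshi is living and takes 1/5.
Haruki is living and takes 1/5.
Mariko is living and takes 1/5.
Junko is living and takes 1/5.
Daichi predeceased; the 1/5 allotted to Daichi's branch passes to Daichi's issue by representation.
The 1/5 is divided into 3 equal shares of 1/15 among Yori, Isamu, Chiyo.
Yori is living and takes 1/15.
Isamu is living and takes 1/15.
Chiyo is living and takes 1/15.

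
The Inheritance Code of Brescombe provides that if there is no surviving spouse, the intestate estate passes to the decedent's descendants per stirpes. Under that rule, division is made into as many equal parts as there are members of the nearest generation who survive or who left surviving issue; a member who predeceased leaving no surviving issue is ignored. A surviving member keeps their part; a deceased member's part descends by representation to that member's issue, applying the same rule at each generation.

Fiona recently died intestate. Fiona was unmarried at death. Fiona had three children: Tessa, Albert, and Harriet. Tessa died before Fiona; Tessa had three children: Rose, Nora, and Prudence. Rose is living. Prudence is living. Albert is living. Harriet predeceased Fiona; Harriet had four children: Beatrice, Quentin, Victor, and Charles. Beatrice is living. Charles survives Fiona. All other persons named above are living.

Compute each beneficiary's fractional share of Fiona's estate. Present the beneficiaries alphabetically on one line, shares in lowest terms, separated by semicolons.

There is no surviving spouse, so the entire estate passes to Fiona's descendants per stirpes.
The estate is divided into 3 equal shares of 1/3 among Tessa, Albert, Harriet.
Tessa predeceased; the 1/3 allotted to Tessa's branch passes to Tessa's issue by representation.
The 1/3 is divided into 3 equal shares of 1/9 among Rose, Nora, Prudence.
Rose is living and takes 1/9.
Nora is living and takes 1/9.
Prudence is living and takes 1/9.
Albert is living and takes 1/3.
Harriet predeceased; the 1/3 allotted to Harriet's branch passes to Harriet's issue by representation.
The 1/3 is divided into 4 equal shares of 1/12 among Beatrice, Quentin, Victor, Charles.
Beatrice is living and takes 1/12.
Quentin is living and takes 1/12.
Victor is living and takes 1/12.
Charles is living and takes 1/12.

Albert 1/3; Beatrice 1/12; Charles 1/12; Nora 1/9; Prudence 1/9; Quentin 1/12; Rose 1/9; Victor 1/12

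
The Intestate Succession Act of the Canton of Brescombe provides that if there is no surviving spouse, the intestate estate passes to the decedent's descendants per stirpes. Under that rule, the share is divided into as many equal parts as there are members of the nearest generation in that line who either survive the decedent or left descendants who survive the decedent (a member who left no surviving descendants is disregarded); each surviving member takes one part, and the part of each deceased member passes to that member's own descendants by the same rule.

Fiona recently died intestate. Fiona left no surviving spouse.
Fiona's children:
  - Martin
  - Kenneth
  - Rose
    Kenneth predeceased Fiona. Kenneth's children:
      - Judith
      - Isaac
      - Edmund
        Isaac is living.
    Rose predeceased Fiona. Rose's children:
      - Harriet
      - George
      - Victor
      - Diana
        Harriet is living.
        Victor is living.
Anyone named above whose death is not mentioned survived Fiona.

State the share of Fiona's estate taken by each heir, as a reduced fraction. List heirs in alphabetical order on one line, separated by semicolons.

There is no surviving spouse, so the entire estate passes to Fiona's descendants per stirpes.
The estate is divided into 3 equal shares of 1/3 among Martin, Kenneth, Rose.
Martin is living and takes 1/3.
Kenneth predeceased; the 1/3 allotted to Kenneth's branch passes to Kenneth's issue by representation.
The 1/3 is divided into 3 equal shares of 1/9 among Judith, Isaac, Edmund.
Judith is living and takes 1/9.
Isaac is living and takes 1/9.
Edmund is living and takes 1/9.
Rose predeceased; the 1/3 allotted to Rose's branch passes to Rose's issue by representation.
The 1/3 is divided into 4 equal shares of 1/12 among Harriet, George, Victor, Diana.
Harriet is living and takes 1/12.
George is living and takes 1/12.
Victor is living and takes 1/12.
Diana is living and takes 1/12.

Diana 1/12; Edmund 1/9; George 1/12; Harriet 1/12; Isaac 1/9; Judith 1/9; Martin 1/3; Victor 1/12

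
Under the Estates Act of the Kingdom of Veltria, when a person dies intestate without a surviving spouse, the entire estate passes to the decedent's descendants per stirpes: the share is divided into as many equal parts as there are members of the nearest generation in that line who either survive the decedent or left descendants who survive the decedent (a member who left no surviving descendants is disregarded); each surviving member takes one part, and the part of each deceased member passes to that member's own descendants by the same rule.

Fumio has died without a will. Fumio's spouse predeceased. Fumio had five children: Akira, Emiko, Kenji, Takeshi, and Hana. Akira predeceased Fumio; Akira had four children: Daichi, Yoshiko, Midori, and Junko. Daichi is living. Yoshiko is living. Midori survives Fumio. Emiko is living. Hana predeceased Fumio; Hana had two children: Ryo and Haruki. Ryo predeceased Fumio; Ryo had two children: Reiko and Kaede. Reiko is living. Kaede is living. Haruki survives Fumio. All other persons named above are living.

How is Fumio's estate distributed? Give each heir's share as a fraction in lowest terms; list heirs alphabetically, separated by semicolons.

There is no surviving spouse, so the entire estate passes to Fumio's descendants per stirpes.
The estate is divided into 5 equal shares of 1/5 among Akira, Emiko, Kenji, Takeshi, Hana.
Akira predeceased; the 1/5 allotted to Akira's branch passes to Akira's issue by representation.
The 1/5 is divided into 4 equal shares of 1/20 among Daichi, Yoshiko, Midori, Junko.
Daichi is living and takes 1/20.
Yoshiko is living and takes 1/20.
Midori is living and takes 1/20.
Junko is living and takes 1/20.
Emiko is living and takes 1/5.
Kenji is living and takes 1/5.
Takeshi is living and takes 1/5.
Hana predeceased; the 1/5 allotted to Hana's branch passes to Hana's issue by representation.
The 1/5 is divided into 2 equal shares of 1/10 among Ryo, Haruki.
Ryo predeceased; the 1/10 allotted to Ryo's branch passes to Ryo's issue by representation.
The 1/10 is divided into 2 equal shares of 1/20 among Reiko, Kaede.
Reiko is living and takes 1/20.
Kaede is living and takes 1/20.
Haruki is living and takes 1/10.

Daichi 1/20; Emiko 1/5; Haruki 1/10; Junko 1/20; Kaede 1/20; Kenji 1/5; Midori 1/20; Reiko 1/20; Takeshi 1/5; Yoshiko 1/20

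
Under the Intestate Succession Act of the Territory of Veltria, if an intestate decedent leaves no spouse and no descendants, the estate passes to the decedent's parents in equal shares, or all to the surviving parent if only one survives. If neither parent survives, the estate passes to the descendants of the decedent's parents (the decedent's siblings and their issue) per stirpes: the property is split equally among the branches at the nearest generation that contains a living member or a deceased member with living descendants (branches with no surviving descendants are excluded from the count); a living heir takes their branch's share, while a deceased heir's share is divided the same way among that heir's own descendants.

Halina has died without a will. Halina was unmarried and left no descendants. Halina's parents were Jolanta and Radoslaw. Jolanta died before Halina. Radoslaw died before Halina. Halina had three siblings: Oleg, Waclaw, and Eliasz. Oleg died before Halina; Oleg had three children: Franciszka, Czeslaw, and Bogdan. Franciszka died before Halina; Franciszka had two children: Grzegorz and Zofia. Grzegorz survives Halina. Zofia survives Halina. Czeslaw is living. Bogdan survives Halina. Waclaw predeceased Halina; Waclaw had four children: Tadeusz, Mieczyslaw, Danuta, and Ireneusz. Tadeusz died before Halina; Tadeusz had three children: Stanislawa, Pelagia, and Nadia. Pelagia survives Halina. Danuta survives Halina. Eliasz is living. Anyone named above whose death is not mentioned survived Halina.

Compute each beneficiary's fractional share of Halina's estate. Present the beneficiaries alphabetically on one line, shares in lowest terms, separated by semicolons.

Bogdan 1/9; Czeslaw 1/9; Danuta 1/12; Eliasz 1/3; Grzegorz 1/18; Ireneusz 1/12; Mieczyslaw 1/12; Nadia 1/36; Pelagia 1/36; Stanislawa 1/36; Zofia 1/18

Neither parent survives and there are no descendants, so the estate passes to Halina's siblings and their issue per stirpes.
The estate is divided into 3 equal shares of 1/3 among Oleg, Waclaw, Eliasz.
Oleg predeceased; the 1/3 allotted to Oleg's branch passes to Oleg's issue by representation.
The 1/3 is divided into 3 equal shares of 1/9 among Franciszka, Czeslaw, Bogdan.
Franciszka predeceased; the 1/9 allotted to Franciszka's branch passes to Franciszka's issue by representation.
The 1/9 is divided into 2 equal shares of 1/18 among Grzegorz, Zofia.
Grzegorz is living and takes 1/18.
Zofia is living and takes 1/18.
Czeslaw is living and takes 1/9.
Bogdan is living and takes 1/9.
Waclaw predeceased; the 1/3 allotted to Waclaw's branch passes to Waclaw's issue by representation.
The 1/3 is divided into 4 equal shares of 1/12 among Tadeusz, Mieczyslaw, Danuta, Ireneusz.
Tadeusz predeceased; the 1/12 allotted to Tadeusz's branch passes to Tadeusz's issue by representation.
The 1/12 is divided into 3 equal shares of 1/36 among Stanislawa, Pelagia, Nadia.
Stanislawa is living and takes 1/36.
Pelagia is living and takes 1/36.
Nadia is living and takes 1/36.
Mieczyslaw is living and takes 1/12.
Danuta is living and takes 1/12.
Ireneusz is living and takes 1/12.
Eliasz is living and takes 1/3.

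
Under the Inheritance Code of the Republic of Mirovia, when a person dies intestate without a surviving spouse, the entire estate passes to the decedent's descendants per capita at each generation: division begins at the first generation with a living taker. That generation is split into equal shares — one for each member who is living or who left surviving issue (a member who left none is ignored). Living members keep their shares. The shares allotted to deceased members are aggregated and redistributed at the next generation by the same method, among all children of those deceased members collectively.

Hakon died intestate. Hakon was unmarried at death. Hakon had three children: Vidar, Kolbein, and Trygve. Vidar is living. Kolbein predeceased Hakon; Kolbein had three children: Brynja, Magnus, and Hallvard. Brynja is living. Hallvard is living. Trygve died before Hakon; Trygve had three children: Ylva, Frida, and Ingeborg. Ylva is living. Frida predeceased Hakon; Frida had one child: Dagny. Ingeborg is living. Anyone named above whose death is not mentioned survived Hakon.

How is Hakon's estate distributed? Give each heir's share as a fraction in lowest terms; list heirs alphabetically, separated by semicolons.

There is no surviving spouse, so the entire estate passes to Hakon's descendants per capita at each generation.
At generation 1 (Vidar, Kolbein, Trygve) there are 3 shares of (1)/3 = 1/3 each.
Living: Vidar — each takes 1/3.
Deceased: Kolbein and Trygve. Their combined 2/3 is pooled and carried to generation 2.
At generation 2 (Brynja, Magnus, Hallvard, Ylva, Frida, Ingeborg) there are 6 shares of (2/3)/6 = 1/9 each.
Living: Brynja, Magnus, Hallvard, Ylva, and Ingeborg — each takes 1/9.
Deceased: Frida. That 1/9 share is carried to generation 3.
At generation 3 (Dagny) there are 1 shares of (1/9)/1 = 1/9 each.
Living: Dagny — each takes 1/9.

Brynja 1/9; Dagny 1/9; Hallvard 1/9; Ingeborg 1/9; Magnus 1/9; Vidar 1/3; Ylva 1/9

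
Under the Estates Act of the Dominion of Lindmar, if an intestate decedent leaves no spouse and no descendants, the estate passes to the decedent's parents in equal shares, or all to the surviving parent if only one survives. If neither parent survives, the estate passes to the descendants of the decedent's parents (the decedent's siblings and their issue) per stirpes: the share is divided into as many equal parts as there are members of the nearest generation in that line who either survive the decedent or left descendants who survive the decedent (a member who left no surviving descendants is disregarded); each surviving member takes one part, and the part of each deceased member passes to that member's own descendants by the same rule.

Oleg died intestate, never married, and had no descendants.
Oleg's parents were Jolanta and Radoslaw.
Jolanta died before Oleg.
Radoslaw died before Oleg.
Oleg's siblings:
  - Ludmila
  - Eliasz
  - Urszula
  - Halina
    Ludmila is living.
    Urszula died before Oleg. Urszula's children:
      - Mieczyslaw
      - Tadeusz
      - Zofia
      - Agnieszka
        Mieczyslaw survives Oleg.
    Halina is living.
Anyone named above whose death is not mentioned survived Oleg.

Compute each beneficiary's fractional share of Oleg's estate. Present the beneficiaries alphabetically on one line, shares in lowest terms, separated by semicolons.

Agnieszka 1/16; Eliasz 1/4; Halina 1/4; Ludmila 1/4; Mieczyslaw 1/16; Tadeusz 1/16; Zofia 1/16

Neither parent survives and there are no descendants, so the estate passes to Oleg's siblings and their issue per stirpes.
The estate is divided into 4 equal shares of 1/4 among Ludmila, Eliasz, Urszula, Halina.
Ludmila is living and takes 1/4.
Eliasz is living and takes 1/4.
Urszula predeceased; the 1/4 allotted to Urszula's branch passes to Urszula's issue by representation.
The 1/4 is divided into 4 equal shares of 1/16 among Mieczyslaw, Tadeusz, Zofia, Agnieszka.
Mieczyslaw is living and takes 1/16.
Tadeusz is living and takes 1/16.
Zofia is living and takes 1/16.
Agnieszka is living and takes 1/16.
Halina is living and takes 1/4.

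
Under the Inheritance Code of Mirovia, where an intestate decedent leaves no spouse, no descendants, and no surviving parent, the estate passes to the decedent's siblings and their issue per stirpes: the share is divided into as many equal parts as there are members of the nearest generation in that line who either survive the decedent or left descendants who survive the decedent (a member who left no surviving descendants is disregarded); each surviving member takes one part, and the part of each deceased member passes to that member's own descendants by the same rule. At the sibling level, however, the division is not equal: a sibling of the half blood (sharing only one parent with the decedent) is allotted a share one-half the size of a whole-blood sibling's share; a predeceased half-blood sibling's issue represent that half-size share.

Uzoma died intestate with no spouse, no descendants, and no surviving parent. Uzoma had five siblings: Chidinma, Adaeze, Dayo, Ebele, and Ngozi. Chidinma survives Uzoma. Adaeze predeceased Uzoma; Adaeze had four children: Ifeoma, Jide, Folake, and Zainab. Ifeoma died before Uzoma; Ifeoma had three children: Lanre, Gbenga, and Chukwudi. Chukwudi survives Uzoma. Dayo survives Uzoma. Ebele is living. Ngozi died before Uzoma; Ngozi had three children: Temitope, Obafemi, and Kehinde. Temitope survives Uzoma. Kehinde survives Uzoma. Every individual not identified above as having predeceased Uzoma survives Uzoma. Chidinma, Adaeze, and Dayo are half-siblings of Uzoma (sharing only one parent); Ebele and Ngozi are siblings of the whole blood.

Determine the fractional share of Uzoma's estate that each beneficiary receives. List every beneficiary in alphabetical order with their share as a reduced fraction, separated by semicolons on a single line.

No spouse, descendants, or parent survives, so the estate passes to Uzoma's siblings per stirpes.
Half-blood siblings count for one-half the weight of whole-blood siblings at the initial division.
Dividing 1 in proportion to weights (total weight 7/2): Chidinma (weight 1/2) → 1/7; Adaeze (weight 1/2) → 1/7; Dayo (weight 1/2) → 1/7; Ebele (weight 1) → 2/7; Ngozi (weight 1) → 2/7.
Chidinma is living and takes 1/7.
Adaeze predeceased; the 1/7 allotted to Adaeze's branch passes to Adaeze's issue by representation.
The 1/7 is divided into 4 equal shares of 1/28 among Ifeoma, Jide, Folake, Zainab.
Ifeoma predeceased; the 1/28 allotted to Ifeoma's branch passes to Ifeoma's issue by representation.
The 1/28 is divided into 3 equal shares of 1/84 among Lanre, Gbenga, Chukwudi.
Lanre is living and takes 1/84.
Gbenga is living and takes 1/84.
Chukwudi is living and takes 1/84.
Jide is living and takes 1/28.
Folake is living and takes 1/28.
Zainab is living and takes 1/28.
Dayo is living and takes 1/7.
Ebele is living and takes 2/7.
Ngozi predeceased; the 2/7 allotted to Ngozi's branch passes to Ngozi's issue by representation.
The 2/7 is divided into 3 equal shares of 2/21 among Temitope, Obafemi, Kehinde.
Temitope is living and takes 2/21.
Obafemi is living and takes 2/21.
Kehinde is living and takes 2/21.

Chidinma 1/7; Chukwudi 1/84; Dayo 1/7; Ebele 2/7; Folake 1/28; Gbenga 1/84; Jide 1/28; Kehinde 2/21; Lanre 1/84; Obafemi 2/21; Temitope 2/21; Zainab 1/28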